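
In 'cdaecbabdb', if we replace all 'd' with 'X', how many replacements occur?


re.sub('d', 'X', text) replaces every occurrence of 'd' with 'X'.
Text: 'cdaecbabdb'
Scanning for 'd':
  pos 1: 'd' -> replacement #1
  pos 8: 'd' -> replacement #2
Total replacements: 2

2


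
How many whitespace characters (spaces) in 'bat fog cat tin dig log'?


\s matches whitespace characters (spaces, tabs, etc.).
Text: 'bat fog cat tin dig log'
This text has 6 words separated by spaces.
Number of spaces = number of words - 1 = 6 - 1 = 5

5


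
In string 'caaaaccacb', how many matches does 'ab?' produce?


Pattern 'ab?' matches 'a' optionally followed by 'b'.
String: 'caaaaccacb'
Scanning left to right for 'a' then checking next char:
  Match 1: 'a' (a not followed by b)
  Match 2: 'a' (a not followed by b)
  Match 3: 'a' (a not followed by b)
  Match 4: 'a' (a not followed by b)
  Match 5: 'a' (a not followed by b)
Total matches: 5

5


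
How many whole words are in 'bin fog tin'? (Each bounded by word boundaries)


Word boundaries (\b) mark the start/end of each word.
Text: 'bin fog tin'
Splitting by whitespace:
  Word 1: 'bin'
  Word 2: 'fog'
  Word 3: 'tin'
Total whole words: 3

3


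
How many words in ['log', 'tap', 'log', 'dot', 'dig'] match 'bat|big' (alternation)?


Alternation 'bat|big' matches either 'bat' or 'big'.
Checking each word:
  'log' -> no
  'tap' -> no
  'log' -> no
  'dot' -> no
  'dig' -> no
Matches: []
Count: 0

0


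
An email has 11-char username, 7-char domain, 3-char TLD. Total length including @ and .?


An email address has format: username@domain.tld
Username length: 11
'@' character: 1
Domain length: 7
'.' character: 1
TLD length: 3
Total = 11 + 1 + 7 + 1 + 3 = 23

23


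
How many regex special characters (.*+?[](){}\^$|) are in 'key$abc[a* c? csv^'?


Regex special characters are: . * + ? [ ] ( ) { } \ ^ $ |
Scanning 'key$abc[a* c? csv^':
  pos 3: '$' -> SPECIAL
  pos 7: '[' -> SPECIAL
  pos 9: '*' -> SPECIAL
  pos 12: '?' -> SPECIAL
  pos 17: '^' -> SPECIAL
Special chars found: ['$', '[', '*', '?', '^']
Total: 5

5


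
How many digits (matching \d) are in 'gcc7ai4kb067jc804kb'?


\d matches any digit 0-9.
Scanning 'gcc7ai4kb067jc804kb':
  pos 3: '7' -> DIGIT
  pos 6: '4' -> DIGIT
  pos 9: '0' -> DIGIT
  pos 10: '6' -> DIGIT
  pos 11: '7' -> DIGIT
  pos 14: '8' -> DIGIT
  pos 15: '0' -> DIGIT
  pos 16: '4' -> DIGIT
Digits found: ['7', '4', '0', '6', '7', '8', '0', '4']
Total: 8

8


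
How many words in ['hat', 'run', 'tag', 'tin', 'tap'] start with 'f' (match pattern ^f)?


Pattern ^f anchors to start of word. Check which words begin with 'f':
  'hat' -> no
  'run' -> no
  'tag' -> no
  'tin' -> no
  'tap' -> no
Matching words: []
Count: 0

0


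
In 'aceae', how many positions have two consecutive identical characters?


Looking for consecutive identical characters in 'aceae':
  pos 0-1: 'a' vs 'c' -> different
  pos 1-2: 'c' vs 'e' -> different
  pos 2-3: 'e' vs 'a' -> different
  pos 3-4: 'a' vs 'e' -> different
Consecutive identical pairs: []
Count: 0

0


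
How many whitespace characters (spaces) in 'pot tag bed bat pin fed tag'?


\s matches whitespace characters (spaces, tabs, etc.).
Text: 'pot tag bed bat pin fed tag'
This text has 7 words separated by spaces.
Number of spaces = number of words - 1 = 7 - 1 = 6

6


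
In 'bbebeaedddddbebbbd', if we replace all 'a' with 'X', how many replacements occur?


re.sub('a', 'X', text) replaces every occurrence of 'a' with 'X'.
Text: 'bbebeaedddddbebbbd'
Scanning for 'a':
  pos 5: 'a' -> replacement #1
Total replacements: 1

1


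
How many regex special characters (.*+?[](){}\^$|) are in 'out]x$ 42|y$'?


Regex special characters are: . * + ? [ ] ( ) { } \ ^ $ |
Scanning 'out]x$ 42|y$':
  pos 3: ']' -> SPECIAL
  pos 5: '$' -> SPECIAL
  pos 9: '|' -> SPECIAL
  pos 11: '$' -> SPECIAL
Special chars found: [']', '$', '|', '$']
Total: 4

4


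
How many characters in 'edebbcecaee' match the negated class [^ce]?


Negated class [^ce] matches any char NOT in {c, e}
Scanning 'edebbcecaee':
  pos 0: 'e' -> no (excluded)
  pos 1: 'd' -> MATCH
  pos 2: 'e' -> no (excluded)
  pos 3: 'b' -> MATCH
  pos 4: 'b' -> MATCH
  pos 5: 'c' -> no (excluded)
  pos 6: 'e' -> no (excluded)
  pos 7: 'c' -> no (excluded)
  pos 8: 'a' -> MATCH
  pos 9: 'e' -> no (excluded)
  pos 10: 'e' -> no (excluded)
Total matches: 4

4


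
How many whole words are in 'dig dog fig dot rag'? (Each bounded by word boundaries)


Word boundaries (\b) mark the start/end of each word.
Text: 'dig dog fig dot rag'
Splitting by whitespace:
  Word 1: 'dig'
  Word 2: 'dog'
  Word 3: 'fig'
  Word 4: 'dot'
  Word 5: 'rag'
Total whole words: 5

5


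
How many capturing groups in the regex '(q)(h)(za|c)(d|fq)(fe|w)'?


To count capturing groups, count each '(' that starts a group.
Pattern: '(q)(h)(za|c)(d|fq)(fe|w)'
Walking through the pattern:
  Position 0: '(' -> group #1
  Position 3: '(' -> group #2
  Position 6: '(' -> group #3
  Position 12: '(' -> group #4
  Position 18: '(' -> group #5
Total capturing groups: 5

5


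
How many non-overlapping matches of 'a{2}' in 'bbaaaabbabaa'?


Pattern 'a{2}' matches exactly 2 consecutive a's (greedy, non-overlapping).
String: 'bbaaaabbabaa'
Scanning for runs of a's:
  Run at pos 2: 'aaaa' (length 4) -> 2 match(es)
  Run at pos 8: 'a' (length 1) -> 0 match(es)
  Run at pos 10: 'aa' (length 2) -> 1 match(es)
Matches found: ['aa', 'aa', 'aa']
Total: 3

3


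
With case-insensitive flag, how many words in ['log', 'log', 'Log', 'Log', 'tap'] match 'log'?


Case-insensitive matching: compare each word's lowercase form to 'log'.
  'log' -> lower='log' -> MATCH
  'log' -> lower='log' -> MATCH
  'Log' -> lower='log' -> MATCH
  'Log' -> lower='log' -> MATCH
  'tap' -> lower='tap' -> no
Matches: ['log', 'log', 'Log', 'Log']
Count: 4

4


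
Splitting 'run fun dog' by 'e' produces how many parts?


Splitting by 'e' breaks the string at each occurrence of the separator.
Text: 'run fun dog'
Parts after split:
  Part 1: 'run fun dog'
Total parts: 1

1


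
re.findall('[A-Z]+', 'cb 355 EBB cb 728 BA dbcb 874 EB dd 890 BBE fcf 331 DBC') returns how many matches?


Pattern '[A-Z]+' finds one or more uppercase letters.
Text: 'cb 355 EBB cb 728 BA dbcb 874 EB dd 890 BBE fcf 331 DBC'
Scanning for matches:
  Match 1: 'EBB'
  Match 2: 'BA'
  Match 3: 'EB'
  Match 4: 'BBE'
  Match 5: 'DBC'
Total matches: 5

5


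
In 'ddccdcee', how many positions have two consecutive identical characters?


Looking for consecutive identical characters in 'ddccdcee':
  pos 0-1: 'd' vs 'd' -> MATCH ('dd')
  pos 1-2: 'd' vs 'c' -> different
  pos 2-3: 'c' vs 'c' -> MATCH ('cc')
  pos 3-4: 'c' vs 'd' -> different
  pos 4-5: 'd' vs 'c' -> different
  pos 5-6: 'c' vs 'e' -> different
  pos 6-7: 'e' vs 'e' -> MATCH ('ee')
Consecutive identical pairs: ['dd', 'cc', 'ee']
Count: 3

3


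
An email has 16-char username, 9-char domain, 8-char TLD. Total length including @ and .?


An email address has format: username@domain.tld
Username length: 16
'@' character: 1
Domain length: 9
'.' character: 1
TLD length: 8
Total = 16 + 1 + 9 + 1 + 8 = 35

35


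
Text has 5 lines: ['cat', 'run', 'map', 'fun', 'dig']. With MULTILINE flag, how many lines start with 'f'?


With MULTILINE flag, ^ matches the start of each line.
Lines: ['cat', 'run', 'map', 'fun', 'dig']
Checking which lines start with 'f':
  Line 1: 'cat' -> no
  Line 2: 'run' -> no
  Line 3: 'map' -> no
  Line 4: 'fun' -> MATCH
  Line 5: 'dig' -> no
Matching lines: ['fun']
Count: 1

1


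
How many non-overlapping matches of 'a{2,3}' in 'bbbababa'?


Pattern 'a{2,3}' matches between 2 and 3 consecutive a's (greedy).
String: 'bbbababa'
Finding runs of a's and applying greedy matching:
  Run at pos 3: 'a' (length 1)
  Run at pos 5: 'a' (length 1)
  Run at pos 7: 'a' (length 1)
Matches: []
Count: 0

0


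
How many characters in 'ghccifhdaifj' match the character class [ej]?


Character class [ej] matches any of: {e, j}
Scanning string 'ghccifhdaifj' character by character:
  pos 0: 'g' -> no
  pos 1: 'h' -> no
  pos 2: 'c' -> no
  pos 3: 'c' -> no
  pos 4: 'i' -> no
  pos 5: 'f' -> no
  pos 6: 'h' -> no
  pos 7: 'd' -> no
  pos 8: 'a' -> no
  pos 9: 'i' -> no
  pos 10: 'f' -> no
  pos 11: 'j' -> MATCH
Total matches: 1

1


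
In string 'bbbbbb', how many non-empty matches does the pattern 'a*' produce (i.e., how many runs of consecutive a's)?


Pattern 'a*' matches zero or more a's. We want non-empty runs of consecutive a's.
String: 'bbbbbb'
Walking through the string to find runs of a's:
Non-empty runs found: []
Count: 0

0


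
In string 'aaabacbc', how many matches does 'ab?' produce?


Pattern 'ab?' matches 'a' optionally followed by 'b'.
String: 'aaabacbc'
Scanning left to right for 'a' then checking next char:
  Match 1: 'a' (a not followed by b)
  Match 2: 'a' (a not followed by b)
  Match 3: 'ab' (a followed by b)
  Match 4: 'a' (a not followed by b)
Total matches: 4

4


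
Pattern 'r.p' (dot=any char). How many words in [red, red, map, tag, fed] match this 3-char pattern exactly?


Pattern 'r.p' means: starts with 'r', any single char, ends with 'p'.
Checking each word (must be exactly 3 chars):
  'red' (len=3): no
  'red' (len=3): no
  'map' (len=3): no
  'tag' (len=3): no
  'fed' (len=3): no
Matching words: []
Total: 0

0


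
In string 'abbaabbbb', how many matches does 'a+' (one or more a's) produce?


Pattern 'a+' matches one or more consecutive a's.
String: 'abbaabbbb'
Scanning for runs of a:
  Match 1: 'a' (length 1)
  Match 2: 'aa' (length 2)
Total matches: 2

2


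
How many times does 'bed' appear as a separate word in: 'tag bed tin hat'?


Scanning each word for exact match 'bed':
  Word 1: 'tag' -> no
  Word 2: 'bed' -> MATCH
  Word 3: 'tin' -> no
  Word 4: 'hat' -> no
Total matches: 1

1


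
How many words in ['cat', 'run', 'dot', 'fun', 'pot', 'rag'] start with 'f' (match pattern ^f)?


Pattern ^f anchors to start of word. Check which words begin with 'f':
  'cat' -> no
  'run' -> no
  'dot' -> no
  'fun' -> MATCH (starts with 'f')
  'pot' -> no
  'rag' -> no
Matching words: ['fun']
Count: 1

1


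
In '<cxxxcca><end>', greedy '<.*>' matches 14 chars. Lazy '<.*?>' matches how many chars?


Greedy '<.*>' tries to match as MUCH as possible.
Lazy '<.*?>' tries to match as LITTLE as possible.

String: '<cxxxcca><end>'
Greedy '<.*>' starts at first '<' and extends to the LAST '>': '<cxxxcca><end>' (14 chars)
Lazy '<.*?>' starts at first '<' and stops at the FIRST '>': '<cxxxcca>' (9 chars)

9


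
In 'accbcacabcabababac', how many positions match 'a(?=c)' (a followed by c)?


Lookahead 'a(?=c)' matches 'a' only when followed by 'c'.
String: 'accbcacabcabababac'
Checking each position where char is 'a':
  pos 0: 'a' -> MATCH (next='c')
  pos 5: 'a' -> MATCH (next='c')
  pos 7: 'a' -> no (next='b')
  pos 10: 'a' -> no (next='b')
  pos 12: 'a' -> no (next='b')
  pos 14: 'a' -> no (next='b')
  pos 16: 'a' -> MATCH (next='c')
Matching positions: [0, 5, 16]
Count: 3

3


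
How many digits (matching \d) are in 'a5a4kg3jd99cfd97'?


\d matches any digit 0-9.
Scanning 'a5a4kg3jd99cfd97':
  pos 1: '5' -> DIGIT
  pos 3: '4' -> DIGIT
  pos 6: '3' -> DIGIT
  pos 9: '9' -> DIGIT
  pos 10: '9' -> DIGIT
  pos 14: '9' -> DIGIT
  pos 15: '7' -> DIGIT
Digits found: ['5', '4', '3', '9', '9', '9', '7']
Total: 7

7


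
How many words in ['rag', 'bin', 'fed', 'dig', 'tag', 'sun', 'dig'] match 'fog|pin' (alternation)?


Alternation 'fog|pin' matches either 'fog' or 'pin'.
Checking each word:
  'rag' -> no
  'bin' -> no
  'fed' -> no
  'dig' -> no
  'tag' -> no
  'sun' -> no
  'dig' -> no
Matches: []
Count: 0

0


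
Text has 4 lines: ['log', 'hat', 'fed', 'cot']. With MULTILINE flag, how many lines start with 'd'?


With MULTILINE flag, ^ matches the start of each line.
Lines: ['log', 'hat', 'fed', 'cot']
Checking which lines start with 'd':
  Line 1: 'log' -> no
  Line 2: 'hat' -> no
  Line 3: 'fed' -> no
  Line 4: 'cot' -> no
Matching lines: []
Count: 0

0


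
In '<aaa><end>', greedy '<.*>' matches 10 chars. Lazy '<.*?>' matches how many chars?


Greedy '<.*>' tries to match as MUCH as possible.
Lazy '<.*?>' tries to match as LITTLE as possible.

String: '<aaa><end>'
Greedy '<.*>' starts at first '<' and extends to the LAST '>': '<aaa><end>' (10 chars)
Lazy '<.*?>' starts at first '<' and stops at the FIRST '>': '<aaa>' (5 chars)

5


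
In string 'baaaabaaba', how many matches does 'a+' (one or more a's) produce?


Pattern 'a+' matches one or more consecutive a's.
String: 'baaaabaaba'
Scanning for runs of a:
  Match 1: 'aaaa' (length 4)
  Match 2: 'aa' (length 2)
  Match 3: 'a' (length 1)
Total matches: 3

3


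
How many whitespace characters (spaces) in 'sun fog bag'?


\s matches whitespace characters (spaces, tabs, etc.).
Text: 'sun fog bag'
This text has 3 words separated by spaces.
Number of spaces = number of words - 1 = 3 - 1 = 2

2


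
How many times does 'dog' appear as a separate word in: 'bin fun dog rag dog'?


Scanning each word for exact match 'dog':
  Word 1: 'bin' -> no
  Word 2: 'fun' -> no
  Word 3: 'dog' -> MATCH
  Word 4: 'rag' -> no
  Word 5: 'dog' -> MATCH
Total matches: 2

2


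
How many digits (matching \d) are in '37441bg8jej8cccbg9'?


\d matches any digit 0-9.
Scanning '37441bg8jej8cccbg9':
  pos 0: '3' -> DIGIT
  pos 1: '7' -> DIGIT
  pos 2: '4' -> DIGIT
  pos 3: '4' -> DIGIT
  pos 4: '1' -> DIGIT
  pos 7: '8' -> DIGIT
  pos 11: '8' -> DIGIT
  pos 17: '9' -> DIGIT
Digits found: ['3', '7', '4', '4', '1', '8', '8', '9']
Total: 8

8


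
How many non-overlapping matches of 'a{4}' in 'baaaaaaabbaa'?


Pattern 'a{4}' matches exactly 4 consecutive a's (greedy, non-overlapping).
String: 'baaaaaaabbaa'
Scanning for runs of a's:
  Run at pos 1: 'aaaaaaa' (length 7) -> 1 match(es)
  Run at pos 10: 'aa' (length 2) -> 0 match(es)
Matches found: ['aaaa']
Total: 1

1


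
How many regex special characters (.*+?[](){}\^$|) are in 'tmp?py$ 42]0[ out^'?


Regex special characters are: . * + ? [ ] ( ) { } \ ^ $ |
Scanning 'tmp?py$ 42]0[ out^':
  pos 3: '?' -> SPECIAL
  pos 6: '$' -> SPECIAL
  pos 10: ']' -> SPECIAL
  pos 12: '[' -> SPECIAL
  pos 17: '^' -> SPECIAL
Special chars found: ['?', '$', ']', '[', '^']
Total: 5

5


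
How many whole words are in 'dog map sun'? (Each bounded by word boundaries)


Word boundaries (\b) mark the start/end of each word.
Text: 'dog map sun'
Splitting by whitespace:
  Word 1: 'dog'
  Word 2: 'map'
  Word 3: 'sun'
Total whole words: 3

3


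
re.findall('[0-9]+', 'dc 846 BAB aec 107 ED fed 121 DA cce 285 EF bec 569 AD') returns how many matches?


Pattern '[0-9]+' finds one or more digits.
Text: 'dc 846 BAB aec 107 ED fed 121 DA cce 285 EF bec 569 AD'
Scanning for matches:
  Match 1: '846'
  Match 2: '107'
  Match 3: '121'
  Match 4: '285'
  Match 5: '569'
Total matches: 5

5


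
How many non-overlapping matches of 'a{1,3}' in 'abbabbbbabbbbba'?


Pattern 'a{1,3}' matches between 1 and 3 consecutive a's (greedy).
String: 'abbabbbbabbbbba'
Finding runs of a's and applying greedy matching:
  Run at pos 0: 'a' (length 1)
  Run at pos 3: 'a' (length 1)
  Run at pos 8: 'a' (length 1)
  Run at pos 14: 'a' (length 1)
Matches: ['a', 'a', 'a', 'a']
Count: 4

4


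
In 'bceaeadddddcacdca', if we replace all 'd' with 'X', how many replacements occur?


re.sub('d', 'X', text) replaces every occurrence of 'd' with 'X'.
Text: 'bceaeadddddcacdca'
Scanning for 'd':
  pos 6: 'd' -> replacement #1
  pos 7: 'd' -> replacement #2
  pos 8: 'd' -> replacement #3
  pos 9: 'd' -> replacement #4
  pos 10: 'd' -> replacement #5
  pos 14: 'd' -> replacement #6
Total replacements: 6

6


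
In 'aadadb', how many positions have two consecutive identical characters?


Looking for consecutive identical characters in 'aadadb':
  pos 0-1: 'a' vs 'a' -> MATCH ('aa')
  pos 1-2: 'a' vs 'd' -> different
  pos 2-3: 'd' vs 'a' -> different
  pos 3-4: 'a' vs 'd' -> different
  pos 4-5: 'd' vs 'b' -> different
Consecutive identical pairs: ['aa']
Count: 1

1


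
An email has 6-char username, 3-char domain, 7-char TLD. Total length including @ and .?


An email address has format: username@domain.tld
Username length: 6
'@' character: 1
Domain length: 3
'.' character: 1
TLD length: 7
Total = 6 + 1 + 3 + 1 + 7 = 18

18


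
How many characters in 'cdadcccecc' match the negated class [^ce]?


Negated class [^ce] matches any char NOT in {c, e}
Scanning 'cdadcccecc':
  pos 0: 'c' -> no (excluded)
  pos 1: 'd' -> MATCH
  pos 2: 'a' -> MATCH
  pos 3: 'd' -> MATCH
  pos 4: 'c' -> no (excluded)
  pos 5: 'c' -> no (excluded)
  pos 6: 'c' -> no (excluded)
  pos 7: 'e' -> no (excluded)
  pos 8: 'c' -> no (excluded)
  pos 9: 'c' -> no (excluded)
Total matches: 3

3


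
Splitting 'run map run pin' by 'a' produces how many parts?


Splitting by 'a' breaks the string at each occurrence of the separator.
Text: 'run map run pin'
Parts after split:
  Part 1: 'run m'
  Part 2: 'p run pin'
Total parts: 2

2


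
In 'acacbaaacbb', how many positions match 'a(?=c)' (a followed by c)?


Lookahead 'a(?=c)' matches 'a' only when followed by 'c'.
String: 'acacbaaacbb'
Checking each position where char is 'a':
  pos 0: 'a' -> MATCH (next='c')
  pos 2: 'a' -> MATCH (next='c')
  pos 5: 'a' -> no (next='a')
  pos 6: 'a' -> no (next='a')
  pos 7: 'a' -> MATCH (next='c')
Matching positions: [0, 2, 7]
Count: 3

3


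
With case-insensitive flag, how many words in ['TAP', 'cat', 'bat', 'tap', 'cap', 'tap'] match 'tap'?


Case-insensitive matching: compare each word's lowercase form to 'tap'.
  'TAP' -> lower='tap' -> MATCH
  'cat' -> lower='cat' -> no
  'bat' -> lower='bat' -> no
  'tap' -> lower='tap' -> MATCH
  'cap' -> lower='cap' -> no
  'tap' -> lower='tap' -> MATCH
Matches: ['TAP', 'tap', 'tap']
Count: 3

3


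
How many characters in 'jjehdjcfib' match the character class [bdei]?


Character class [bdei] matches any of: {b, d, e, i}
Scanning string 'jjehdjcfib' character by character:
  pos 0: 'j' -> no
  pos 1: 'j' -> no
  pos 2: 'e' -> MATCH
  pos 3: 'h' -> no
  pos 4: 'd' -> MATCH
  pos 5: 'j' -> no
  pos 6: 'c' -> no
  pos 7: 'f' -> no
  pos 8: 'i' -> MATCH
  pos 9: 'b' -> MATCH
Total matches: 4

4


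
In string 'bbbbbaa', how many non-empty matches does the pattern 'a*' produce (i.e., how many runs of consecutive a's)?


Pattern 'a*' matches zero or more a's. We want non-empty runs of consecutive a's.
String: 'bbbbbaa'
Walking through the string to find runs of a's:
  Run 1: positions 5-6 -> 'aa'
Non-empty runs found: ['aa']
Count: 1

1


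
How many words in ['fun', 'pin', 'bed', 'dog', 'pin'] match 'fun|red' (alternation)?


Alternation 'fun|red' matches either 'fun' or 'red'.
Checking each word:
  'fun' -> MATCH
  'pin' -> no
  'bed' -> no
  'dog' -> no
  'pin' -> no
Matches: ['fun']
Count: 1

1


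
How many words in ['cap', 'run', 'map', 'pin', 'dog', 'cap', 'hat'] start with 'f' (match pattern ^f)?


Pattern ^f anchors to start of word. Check which words begin with 'f':
  'cap' -> no
  'run' -> no
  'map' -> no
  'pin' -> no
  'dog' -> no
  'cap' -> no
  'hat' -> no
Matching words: []
Count: 0

0


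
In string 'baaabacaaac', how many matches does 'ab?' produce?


Pattern 'ab?' matches 'a' optionally followed by 'b'.
String: 'baaabacaaac'
Scanning left to right for 'a' then checking next char:
  Match 1: 'a' (a not followed by b)
  Match 2: 'a' (a not followed by b)
  Match 3: 'ab' (a followed by b)
  Match 4: 'a' (a not followed by b)
  Match 5: 'a' (a not followed by b)
  Match 6: 'a' (a not followed by b)
  Match 7: 'a' (a not followed by b)
Total matches: 7

7


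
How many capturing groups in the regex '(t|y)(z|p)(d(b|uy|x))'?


To count capturing groups, count each '(' that starts a group.
Pattern: '(t|y)(z|p)(d(b|uy|x))'
Walking through the pattern:
  Position 0: '(' -> group #1
  Position 5: '(' -> group #2
  Position 10: '(' -> group #3
  Position 12: '(' -> group #4
Total capturing groups: 4

4


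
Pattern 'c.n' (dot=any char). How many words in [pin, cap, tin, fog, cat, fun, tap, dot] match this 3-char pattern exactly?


Pattern 'c.n' means: starts with 'c', any single char, ends with 'n'.
Checking each word (must be exactly 3 chars):
  'pin' (len=3): no
  'cap' (len=3): no
  'tin' (len=3): no
  'fog' (len=3): no
  'cat' (len=3): no
  'fun' (len=3): no
  'tap' (len=3): no
  'dot' (len=3): no
Matching words: []
Total: 0

0


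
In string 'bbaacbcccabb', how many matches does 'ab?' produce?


Pattern 'ab?' matches 'a' optionally followed by 'b'.
String: 'bbaacbcccabb'
Scanning left to right for 'a' then checking next char:
  Match 1: 'a' (a not followed by b)
  Match 2: 'a' (a not followed by b)
  Match 3: 'ab' (a followed by b)
Total matches: 3

3


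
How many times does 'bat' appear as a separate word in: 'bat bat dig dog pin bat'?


Scanning each word for exact match 'bat':
  Word 1: 'bat' -> MATCH
  Word 2: 'bat' -> MATCH
  Word 3: 'dig' -> no
  Word 4: 'dog' -> no
  Word 5: 'pin' -> no
  Word 6: 'bat' -> MATCH
Total matches: 3

3


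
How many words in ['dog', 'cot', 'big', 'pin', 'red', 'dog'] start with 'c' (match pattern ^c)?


Pattern ^c anchors to start of word. Check which words begin with 'c':
  'dog' -> no
  'cot' -> MATCH (starts with 'c')
  'big' -> no
  'pin' -> no
  'red' -> no
  'dog' -> no
Matching words: ['cot']
Count: 1

1


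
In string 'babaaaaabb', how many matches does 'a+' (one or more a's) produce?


Pattern 'a+' matches one or more consecutive a's.
String: 'babaaaaabb'
Scanning for runs of a:
  Match 1: 'a' (length 1)
  Match 2: 'aaaaa' (length 5)
Total matches: 2

2


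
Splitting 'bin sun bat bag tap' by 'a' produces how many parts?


Splitting by 'a' breaks the string at each occurrence of the separator.
Text: 'bin sun bat bag tap'
Parts after split:
  Part 1: 'bin sun b'
  Part 2: 't b'
  Part 3: 'g t'
  Part 4: 'p'
Total parts: 4

4


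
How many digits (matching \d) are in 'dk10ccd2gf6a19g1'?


\d matches any digit 0-9.
Scanning 'dk10ccd2gf6a19g1':
  pos 2: '1' -> DIGIT
  pos 3: '0' -> DIGIT
  pos 7: '2' -> DIGIT
  pos 10: '6' -> DIGIT
  pos 12: '1' -> DIGIT
  pos 13: '9' -> DIGIT
  pos 15: '1' -> DIGIT
Digits found: ['1', '0', '2', '6', '1', '9', '1']
Total: 7

7


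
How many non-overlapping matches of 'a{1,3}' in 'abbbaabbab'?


Pattern 'a{1,3}' matches between 1 and 3 consecutive a's (greedy).
String: 'abbbaabbab'
Finding runs of a's and applying greedy matching:
  Run at pos 0: 'a' (length 1)
  Run at pos 4: 'aa' (length 2)
  Run at pos 8: 'a' (length 1)
Matches: ['a', 'aa', 'a']
Count: 3

3


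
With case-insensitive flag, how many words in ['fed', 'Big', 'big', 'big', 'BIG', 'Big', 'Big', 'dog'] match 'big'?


Case-insensitive matching: compare each word's lowercase form to 'big'.
  'fed' -> lower='fed' -> no
  'Big' -> lower='big' -> MATCH
  'big' -> lower='big' -> MATCH
  'big' -> lower='big' -> MATCH
  'BIG' -> lower='big' -> MATCH
  'Big' -> lower='big' -> MATCH
  'Big' -> lower='big' -> MATCH
  'dog' -> lower='dog' -> no
Matches: ['Big', 'big', 'big', 'BIG', 'Big', 'Big']
Count: 6

6


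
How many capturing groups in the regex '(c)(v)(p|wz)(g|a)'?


To count capturing groups, count each '(' that starts a group.
Pattern: '(c)(v)(p|wz)(g|a)'
Walking through the pattern:
  Position 0: '(' -> group #1
  Position 3: '(' -> group #2
  Position 6: '(' -> group #3
  Position 12: '(' -> group #4
Total capturing groups: 4

4


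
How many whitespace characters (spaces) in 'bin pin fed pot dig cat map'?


\s matches whitespace characters (spaces, tabs, etc.).
Text: 'bin pin fed pot dig cat map'
This text has 7 words separated by spaces.
Number of spaces = number of words - 1 = 7 - 1 = 6

6


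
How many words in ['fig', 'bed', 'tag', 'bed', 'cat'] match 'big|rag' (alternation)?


Alternation 'big|rag' matches either 'big' or 'rag'.
Checking each word:
  'fig' -> no
  'bed' -> no
  'tag' -> no
  'bed' -> no
  'cat' -> no
Matches: []
Count: 0

0


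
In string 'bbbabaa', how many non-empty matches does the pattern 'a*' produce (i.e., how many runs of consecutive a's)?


Pattern 'a*' matches zero or more a's. We want non-empty runs of consecutive a's.
String: 'bbbabaa'
Walking through the string to find runs of a's:
  Run 1: positions 3-3 -> 'a'
  Run 2: positions 5-6 -> 'aa'
Non-empty runs found: ['a', 'aa']
Count: 2

2


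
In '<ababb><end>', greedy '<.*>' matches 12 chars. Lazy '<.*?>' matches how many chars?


Greedy '<.*>' tries to match as MUCH as possible.
Lazy '<.*?>' tries to match as LITTLE as possible.

String: '<ababb><end>'
Greedy '<.*>' starts at first '<' and extends to the LAST '>': '<ababb><end>' (12 chars)
Lazy '<.*?>' starts at first '<' and stops at the FIRST '>': '<ababb>' (7 chars)

7


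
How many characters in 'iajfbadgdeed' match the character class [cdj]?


Character class [cdj] matches any of: {c, d, j}
Scanning string 'iajfbadgdeed' character by character:
  pos 0: 'i' -> no
  pos 1: 'a' -> no
  pos 2: 'j' -> MATCH
  pos 3: 'f' -> no
  pos 4: 'b' -> no
  pos 5: 'a' -> no
  pos 6: 'd' -> MATCH
  pos 7: 'g' -> no
  pos 8: 'd' -> MATCH
  pos 9: 'e' -> no
  pos 10: 'e' -> no
  pos 11: 'd' -> MATCH
Total matches: 4

4


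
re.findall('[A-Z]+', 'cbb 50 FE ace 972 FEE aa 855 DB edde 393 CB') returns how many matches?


Pattern '[A-Z]+' finds one or more uppercase letters.
Text: 'cbb 50 FE ace 972 FEE aa 855 DB edde 393 CB'
Scanning for matches:
  Match 1: 'FE'
  Match 2: 'FEE'
  Match 3: 'DB'
  Match 4: 'CB'
Total matches: 4

4


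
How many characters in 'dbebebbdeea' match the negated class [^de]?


Negated class [^de] matches any char NOT in {d, e}
Scanning 'dbebebbdeea':
  pos 0: 'd' -> no (excluded)
  pos 1: 'b' -> MATCH
  pos 2: 'e' -> no (excluded)
  pos 3: 'b' -> MATCH
  pos 4: 'e' -> no (excluded)
  pos 5: 'b' -> MATCH
  pos 6: 'b' -> MATCH
  pos 7: 'd' -> no (excluded)
  pos 8: 'e' -> no (excluded)
  pos 9: 'e' -> no (excluded)
  pos 10: 'a' -> MATCH
Total matches: 5

5


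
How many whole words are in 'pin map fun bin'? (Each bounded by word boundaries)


Word boundaries (\b) mark the start/end of each word.
Text: 'pin map fun bin'
Splitting by whitespace:
  Word 1: 'pin'
  Word 2: 'map'
  Word 3: 'fun'
  Word 4: 'bin'
Total whole words: 4

4


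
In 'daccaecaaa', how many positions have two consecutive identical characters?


Looking for consecutive identical characters in 'daccaecaaa':
  pos 0-1: 'd' vs 'a' -> different
  pos 1-2: 'a' vs 'c' -> different
  pos 2-3: 'c' vs 'c' -> MATCH ('cc')
  pos 3-4: 'c' vs 'a' -> different
  pos 4-5: 'a' vs 'e' -> different
  pos 5-6: 'e' vs 'c' -> different
  pos 6-7: 'c' vs 'a' -> different
  pos 7-8: 'a' vs 'a' -> MATCH ('aa')
  pos 8-9: 'a' vs 'a' -> MATCH ('aa')
Consecutive identical pairs: ['cc', 'aa', 'aa']
Count: 3

3


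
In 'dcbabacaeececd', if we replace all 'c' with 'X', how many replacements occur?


re.sub('c', 'X', text) replaces every occurrence of 'c' with 'X'.
Text: 'dcbabacaeececd'
Scanning for 'c':
  pos 1: 'c' -> replacement #1
  pos 6: 'c' -> replacement #2
  pos 10: 'c' -> replacement #3
  pos 12: 'c' -> replacement #4
Total replacements: 4

4


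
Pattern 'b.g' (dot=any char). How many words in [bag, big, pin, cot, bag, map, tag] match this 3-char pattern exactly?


Pattern 'b.g' means: starts with 'b', any single char, ends with 'g'.
Checking each word (must be exactly 3 chars):
  'bag' (len=3): MATCH
  'big' (len=3): MATCH
  'pin' (len=3): no
  'cot' (len=3): no
  'bag' (len=3): MATCH
  'map' (len=3): no
  'tag' (len=3): no
Matching words: ['bag', 'big', 'bag']
Total: 3

3


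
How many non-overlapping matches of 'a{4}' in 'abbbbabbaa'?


Pattern 'a{4}' matches exactly 4 consecutive a's (greedy, non-overlapping).
String: 'abbbbabbaa'
Scanning for runs of a's:
  Run at pos 0: 'a' (length 1) -> 0 match(es)
  Run at pos 5: 'a' (length 1) -> 0 match(es)
  Run at pos 8: 'aa' (length 2) -> 0 match(es)
Matches found: []
Total: 0

0


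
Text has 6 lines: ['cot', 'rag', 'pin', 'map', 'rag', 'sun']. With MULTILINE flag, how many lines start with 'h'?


With MULTILINE flag, ^ matches the start of each line.
Lines: ['cot', 'rag', 'pin', 'map', 'rag', 'sun']
Checking which lines start with 'h':
  Line 1: 'cot' -> no
  Line 2: 'rag' -> no
  Line 3: 'pin' -> no
  Line 4: 'map' -> no
  Line 5: 'rag' -> no
  Line 6: 'sun' -> no
Matching lines: []
Count: 0

0


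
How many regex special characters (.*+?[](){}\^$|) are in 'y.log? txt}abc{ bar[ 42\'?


Regex special characters are: . * + ? [ ] ( ) { } \ ^ $ |
Scanning 'y.log? txt}abc{ bar[ 42\':
  pos 1: '.' -> SPECIAL
  pos 5: '?' -> SPECIAL
  pos 10: '}' -> SPECIAL
  pos 14: '{' -> SPECIAL
  pos 19: '[' -> SPECIAL
  pos 23: '\' -> SPECIAL
Special chars found: ['.', '?', '}', '{', '[', '\\']
Total: 6

6


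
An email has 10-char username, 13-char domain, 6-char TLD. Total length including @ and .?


An email address has format: username@domain.tld
Username length: 10
'@' character: 1
Domain length: 13
'.' character: 1
TLD length: 6
Total = 10 + 1 + 13 + 1 + 6 = 31

31


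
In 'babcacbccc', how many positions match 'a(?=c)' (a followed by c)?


Lookahead 'a(?=c)' matches 'a' only when followed by 'c'.
String: 'babcacbccc'
Checking each position where char is 'a':
  pos 1: 'a' -> no (next='b')
  pos 4: 'a' -> MATCH (next='c')
Matching positions: [4]
Count: 1

1


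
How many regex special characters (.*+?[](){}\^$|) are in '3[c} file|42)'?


Regex special characters are: . * + ? [ ] ( ) { } \ ^ $ |
Scanning '3[c} file|42)':
  pos 1: '[' -> SPECIAL
  pos 3: '}' -> SPECIAL
  pos 9: '|' -> SPECIAL
  pos 12: ')' -> SPECIAL
Special chars found: ['[', '}', '|', ')']
Total: 4

4


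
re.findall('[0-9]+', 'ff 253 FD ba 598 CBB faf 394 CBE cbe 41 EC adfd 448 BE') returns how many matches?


Pattern '[0-9]+' finds one or more digits.
Text: 'ff 253 FD ba 598 CBB faf 394 CBE cbe 41 EC adfd 448 BE'
Scanning for matches:
  Match 1: '253'
  Match 2: '598'
  Match 3: '394'
  Match 4: '41'
  Match 5: '448'
Total matches: 5

5


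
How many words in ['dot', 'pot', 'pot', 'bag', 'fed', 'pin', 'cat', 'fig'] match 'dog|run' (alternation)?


Alternation 'dog|run' matches either 'dog' or 'run'.
Checking each word:
  'dot' -> no
  'pot' -> no
  'pot' -> no
  'bag' -> no
  'fed' -> no
  'pin' -> no
  'cat' -> no
  'fig' -> no
Matches: []
Count: 0

0


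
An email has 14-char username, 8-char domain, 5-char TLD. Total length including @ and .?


An email address has format: username@domain.tld
Username length: 14
'@' character: 1
Domain length: 8
'.' character: 1
TLD length: 5
Total = 14 + 1 + 8 + 1 + 5 = 29

29


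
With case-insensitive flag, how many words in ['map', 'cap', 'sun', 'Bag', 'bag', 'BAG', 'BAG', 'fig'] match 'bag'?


Case-insensitive matching: compare each word's lowercase form to 'bag'.
  'map' -> lower='map' -> no
  'cap' -> lower='cap' -> no
  'sun' -> lower='sun' -> no
  'Bag' -> lower='bag' -> MATCH
  'bag' -> lower='bag' -> MATCH
  'BAG' -> lower='bag' -> MATCH
  'BAG' -> lower='bag' -> MATCH
  'fig' -> lower='fig' -> no
Matches: ['Bag', 'bag', 'BAG', 'BAG']
Count: 4

4


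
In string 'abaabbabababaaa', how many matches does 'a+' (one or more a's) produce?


Pattern 'a+' matches one or more consecutive a's.
String: 'abaabbabababaaa'
Scanning for runs of a:
  Match 1: 'a' (length 1)
  Match 2: 'aa' (length 2)
  Match 3: 'a' (length 1)
  Match 4: 'a' (length 1)
  Match 5: 'a' (length 1)
  Match 6: 'aaa' (length 3)
Total matches: 6

6


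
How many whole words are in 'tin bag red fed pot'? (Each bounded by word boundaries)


Word boundaries (\b) mark the start/end of each word.
Text: 'tin bag red fed pot'
Splitting by whitespace:
  Word 1: 'tin'
  Word 2: 'bag'
  Word 3: 'red'
  Word 4: 'fed'
  Word 5: 'pot'
Total whole words: 5

5


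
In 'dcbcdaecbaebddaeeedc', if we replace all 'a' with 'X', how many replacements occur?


re.sub('a', 'X', text) replaces every occurrence of 'a' with 'X'.
Text: 'dcbcdaecbaebddaeeedc'
Scanning for 'a':
  pos 5: 'a' -> replacement #1
  pos 9: 'a' -> replacement #2
  pos 14: 'a' -> replacement #3
Total replacements: 3

3


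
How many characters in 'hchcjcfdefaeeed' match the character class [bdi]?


Character class [bdi] matches any of: {b, d, i}
Scanning string 'hchcjcfdefaeeed' character by character:
  pos 0: 'h' -> no
  pos 1: 'c' -> no
  pos 2: 'h' -> no
  pos 3: 'c' -> no
  pos 4: 'j' -> no
  pos 5: 'c' -> no
  pos 6: 'f' -> no
  pos 7: 'd' -> MATCH
  pos 8: 'e' -> no
  pos 9: 'f' -> no
  pos 10: 'a' -> no
  pos 11: 'e' -> no
  pos 12: 'e' -> no
  pos 13: 'e' -> no
  pos 14: 'd' -> MATCH
Total matches: 2

2


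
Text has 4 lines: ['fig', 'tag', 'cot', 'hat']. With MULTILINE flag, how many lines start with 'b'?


With MULTILINE flag, ^ matches the start of each line.
Lines: ['fig', 'tag', 'cot', 'hat']
Checking which lines start with 'b':
  Line 1: 'fig' -> no
  Line 2: 'tag' -> no
  Line 3: 'cot' -> no
  Line 4: 'hat' -> no
Matching lines: []
Count: 0

0


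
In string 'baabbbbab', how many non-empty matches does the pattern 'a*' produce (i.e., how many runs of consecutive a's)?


Pattern 'a*' matches zero or more a's. We want non-empty runs of consecutive a's.
String: 'baabbbbab'
Walking through the string to find runs of a's:
  Run 1: positions 1-2 -> 'aa'
  Run 2: positions 7-7 -> 'a'
Non-empty runs found: ['aa', 'a']
Count: 2

2


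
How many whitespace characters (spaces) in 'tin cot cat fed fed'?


\s matches whitespace characters (spaces, tabs, etc.).
Text: 'tin cot cat fed fed'
This text has 5 words separated by spaces.
Number of spaces = number of words - 1 = 5 - 1 = 4

4


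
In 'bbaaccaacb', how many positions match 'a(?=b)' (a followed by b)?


Lookahead 'a(?=b)' matches 'a' only when followed by 'b'.
String: 'bbaaccaacb'
Checking each position where char is 'a':
  pos 2: 'a' -> no (next='a')
  pos 3: 'a' -> no (next='c')
  pos 6: 'a' -> no (next='a')
  pos 7: 'a' -> no (next='c')
Matching positions: []
Count: 0

0


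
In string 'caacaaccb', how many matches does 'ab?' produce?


Pattern 'ab?' matches 'a' optionally followed by 'b'.
String: 'caacaaccb'
Scanning left to right for 'a' then checking next char:
  Match 1: 'a' (a not followed by b)
  Match 2: 'a' (a not followed by b)
  Match 3: 'a' (a not followed by b)
  Match 4: 'a' (a not followed by b)
Total matches: 4

4


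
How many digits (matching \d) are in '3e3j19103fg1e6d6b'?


\d matches any digit 0-9.
Scanning '3e3j19103fg1e6d6b':
  pos 0: '3' -> DIGIT
  pos 2: '3' -> DIGIT
  pos 4: '1' -> DIGIT
  pos 5: '9' -> DIGIT
  pos 6: '1' -> DIGIT
  pos 7: '0' -> DIGIT
  pos 8: '3' -> DIGIT
  pos 11: '1' -> DIGIT
  pos 13: '6' -> DIGIT
  pos 15: '6' -> DIGIT
Digits found: ['3', '3', '1', '9', '1', '0', '3', '1', '6', '6']
Total: 10

10


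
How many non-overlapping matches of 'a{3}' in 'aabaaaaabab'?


Pattern 'a{3}' matches exactly 3 consecutive a's (greedy, non-overlapping).
String: 'aabaaaaabab'
Scanning for runs of a's:
  Run at pos 0: 'aa' (length 2) -> 0 match(es)
  Run at pos 3: 'aaaaa' (length 5) -> 1 match(es)
  Run at pos 9: 'a' (length 1) -> 0 match(es)
Matches found: ['aaa']
Total: 1

1


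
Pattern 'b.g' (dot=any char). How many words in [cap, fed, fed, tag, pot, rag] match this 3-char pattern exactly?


Pattern 'b.g' means: starts with 'b', any single char, ends with 'g'.
Checking each word (must be exactly 3 chars):
  'cap' (len=3): no
  'fed' (len=3): no
  'fed' (len=3): no
  'tag' (len=3): no
  'pot' (len=3): no
  'rag' (len=3): no
Matching words: []
Total: 0

0


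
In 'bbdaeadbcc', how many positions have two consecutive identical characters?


Looking for consecutive identical characters in 'bbdaeadbcc':
  pos 0-1: 'b' vs 'b' -> MATCH ('bb')
  pos 1-2: 'b' vs 'd' -> different
  pos 2-3: 'd' vs 'a' -> different
  pos 3-4: 'a' vs 'e' -> different
  pos 4-5: 'e' vs 'a' -> different
  pos 5-6: 'a' vs 'd' -> different
  pos 6-7: 'd' vs 'b' -> different
  pos 7-8: 'b' vs 'c' -> different
  pos 8-9: 'c' vs 'c' -> MATCH ('cc')
Consecutive identical pairs: ['bb', 'cc']
Count: 2

2


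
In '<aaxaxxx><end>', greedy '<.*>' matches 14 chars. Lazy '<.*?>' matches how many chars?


Greedy '<.*>' tries to match as MUCH as possible.
Lazy '<.*?>' tries to match as LITTLE as possible.

String: '<aaxaxxx><end>'
Greedy '<.*>' starts at first '<' and extends to the LAST '>': '<aaxaxxx><end>' (14 chars)
Lazy '<.*?>' starts at first '<' and stops at the FIRST '>': '<aaxaxxx>' (9 chars)

9


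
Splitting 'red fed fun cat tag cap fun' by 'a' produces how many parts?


Splitting by 'a' breaks the string at each occurrence of the separator.
Text: 'red fed fun cat tag cap fun'
Parts after split:
  Part 1: 'red fed fun c'
  Part 2: 't t'
  Part 3: 'g c'
  Part 4: 'p fun'
Total parts: 4

4


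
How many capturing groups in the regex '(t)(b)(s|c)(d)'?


To count capturing groups, count each '(' that starts a group.
Pattern: '(t)(b)(s|c)(d)'
Walking through the pattern:
  Position 0: '(' -> group #1
  Position 3: '(' -> group #2
  Position 6: '(' -> group #3
  Position 11: '(' -> group #4
Total capturing groups: 4

4


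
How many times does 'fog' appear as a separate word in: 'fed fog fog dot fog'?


Scanning each word for exact match 'fog':
  Word 1: 'fed' -> no
  Word 2: 'fog' -> MATCH
  Word 3: 'fog' -> MATCH
  Word 4: 'dot' -> no
  Word 5: 'fog' -> MATCH
Total matches: 3

3


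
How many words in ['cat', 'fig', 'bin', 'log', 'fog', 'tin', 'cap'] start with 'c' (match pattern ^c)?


Pattern ^c anchors to start of word. Check which words begin with 'c':
  'cat' -> MATCH (starts with 'c')
  'fig' -> no
  'bin' -> no
  'log' -> no
  'fog' -> no
  'tin' -> no
  'cap' -> MATCH (starts with 'c')
Matching words: ['cat', 'cap']
Count: 2

2


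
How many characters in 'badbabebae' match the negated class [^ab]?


Negated class [^ab] matches any char NOT in {a, b}
Scanning 'badbabebae':
  pos 0: 'b' -> no (excluded)
  pos 1: 'a' -> no (excluded)
  pos 2: 'd' -> MATCH
  pos 3: 'b' -> no (excluded)
  pos 4: 'a' -> no (excluded)
  pos 5: 'b' -> no (excluded)
  pos 6: 'e' -> MATCH
  pos 7: 'b' -> no (excluded)
  pos 8: 'a' -> no (excluded)
  pos 9: 'e' -> MATCH
Total matches: 3

3


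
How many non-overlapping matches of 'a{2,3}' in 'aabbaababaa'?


Pattern 'a{2,3}' matches between 2 and 3 consecutive a's (greedy).
String: 'aabbaababaa'
Finding runs of a's and applying greedy matching:
  Run at pos 0: 'aa' (length 2)
  Run at pos 4: 'aa' (length 2)
  Run at pos 7: 'a' (length 1)
  Run at pos 9: 'aa' (length 2)
Matches: ['aa', 'aa', 'aa']
Count: 3

3


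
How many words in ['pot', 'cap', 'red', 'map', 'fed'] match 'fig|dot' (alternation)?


Alternation 'fig|dot' matches either 'fig' or 'dot'.
Checking each word:
  'pot' -> no
  'cap' -> no
  'red' -> no
  'map' -> no
  'fed' -> no
Matches: []
Count: 0

0


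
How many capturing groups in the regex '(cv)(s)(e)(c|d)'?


To count capturing groups, count each '(' that starts a group.
Pattern: '(cv)(s)(e)(c|d)'
Walking through the pattern:
  Position 0: '(' -> group #1
  Position 4: '(' -> group #2
  Position 7: '(' -> group #3
  Position 10: '(' -> group #4
Total capturing groups: 4

4


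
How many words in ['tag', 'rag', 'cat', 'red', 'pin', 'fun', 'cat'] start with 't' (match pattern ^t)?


Pattern ^t anchors to start of word. Check which words begin with 't':
  'tag' -> MATCH (starts with 't')
  'rag' -> no
  'cat' -> no
  'red' -> no
  'pin' -> no
  'fun' -> no
  'cat' -> no
Matching words: ['tag']
Count: 1

1


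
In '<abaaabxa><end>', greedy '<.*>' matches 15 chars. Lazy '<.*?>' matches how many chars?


Greedy '<.*>' tries to match as MUCH as possible.
Lazy '<.*?>' tries to match as LITTLE as possible.

String: '<abaaabxa><end>'
Greedy '<.*>' starts at first '<' and extends to the LAST '>': '<abaaabxa><end>' (15 chars)
Lazy '<.*?>' starts at first '<' and stops at the FIRST '>': '<abaaabxa>' (10 chars)

10
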